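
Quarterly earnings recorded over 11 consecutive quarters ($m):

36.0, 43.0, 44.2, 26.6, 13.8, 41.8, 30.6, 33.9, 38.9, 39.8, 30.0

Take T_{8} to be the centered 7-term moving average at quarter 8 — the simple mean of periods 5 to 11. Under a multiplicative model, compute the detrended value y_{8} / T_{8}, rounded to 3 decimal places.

Trend T_8 = (13.8 + 41.8 + 30.6 + 33.9 + 38.9 + 39.8 + 30.0) / 7 = 228.8/7 = 32.68571
Ratio to trend: 33.9 / 32.68571 = 1.037

1.037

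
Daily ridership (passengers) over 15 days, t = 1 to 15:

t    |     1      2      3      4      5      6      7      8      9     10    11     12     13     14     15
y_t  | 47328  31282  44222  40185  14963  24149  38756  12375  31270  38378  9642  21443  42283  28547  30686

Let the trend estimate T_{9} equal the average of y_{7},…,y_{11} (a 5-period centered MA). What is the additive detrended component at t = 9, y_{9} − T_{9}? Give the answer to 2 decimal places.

Trend T_9 = (38756 + 12375 + 31270 + 38378 + 9642) / 5 = 130421/5 = 26084.2000
Detrended value: 31270 − 26084.2000 = 5185.80

5185.80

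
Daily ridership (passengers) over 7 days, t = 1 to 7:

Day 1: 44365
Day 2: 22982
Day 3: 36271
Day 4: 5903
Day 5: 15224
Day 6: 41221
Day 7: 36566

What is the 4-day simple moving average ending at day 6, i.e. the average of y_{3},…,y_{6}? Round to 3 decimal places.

24654.750

Sum of periods 3–6: 36271 + 5903 + 15224 + 41221 = 98619
Divide by 4: 98619 / 4 = 24654.750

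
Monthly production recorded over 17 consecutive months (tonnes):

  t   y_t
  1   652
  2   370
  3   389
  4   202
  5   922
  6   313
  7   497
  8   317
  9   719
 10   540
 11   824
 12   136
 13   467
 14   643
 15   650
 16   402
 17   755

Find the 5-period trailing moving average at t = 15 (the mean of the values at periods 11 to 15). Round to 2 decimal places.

Sum of periods 11–15: 824 + 136 + 467 + 643 + 650 = 2720
Divide by 5: 2720 / 5 = 544.00

544.00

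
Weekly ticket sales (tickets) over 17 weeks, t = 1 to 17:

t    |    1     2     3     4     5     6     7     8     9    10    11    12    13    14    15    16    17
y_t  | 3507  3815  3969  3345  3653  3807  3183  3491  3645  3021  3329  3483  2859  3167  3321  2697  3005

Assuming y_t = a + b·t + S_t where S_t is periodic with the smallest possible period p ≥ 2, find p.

First differences y_{t+1} − y_t: 308, 154, -624, 308, 154, -624, 308, 154, …
The difference pattern repeats every 3 terms and not for any smaller step, so p = 3.

3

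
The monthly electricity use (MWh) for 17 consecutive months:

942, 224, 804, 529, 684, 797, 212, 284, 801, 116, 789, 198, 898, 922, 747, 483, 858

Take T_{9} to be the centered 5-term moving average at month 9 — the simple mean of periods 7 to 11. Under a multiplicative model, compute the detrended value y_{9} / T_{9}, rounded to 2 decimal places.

Trend T_9 = (212 + 284 + 801 + 116 + 789) / 5 = 2202/5 = 440.4000
Ratio to trend: 801 / 440.4000 = 1.82

1.82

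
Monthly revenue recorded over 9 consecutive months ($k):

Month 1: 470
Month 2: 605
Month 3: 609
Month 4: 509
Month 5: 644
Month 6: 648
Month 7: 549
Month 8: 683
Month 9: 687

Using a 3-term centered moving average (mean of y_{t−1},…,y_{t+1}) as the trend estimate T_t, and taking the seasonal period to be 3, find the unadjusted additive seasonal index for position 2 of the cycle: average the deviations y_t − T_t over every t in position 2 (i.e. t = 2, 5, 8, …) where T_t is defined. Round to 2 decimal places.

Season position 2 occurs at t = 2, 5, 8 (where T_t is defined).
t=2: T_2 = 561.3333; y_2 − T_2 = 605 − 561.3333 = 43.6667
t=5: T_5 = 600.3333; y_5 − T_5 = 644 − 600.3333 = 43.6667
t=8: T_8 = 639.6667; y_8 − T_8 = 683 − 639.6667 = 43.3333
Mean deviation: (43.6667 + 43.6667 + 43.3333) / 3 = 43.56

43.56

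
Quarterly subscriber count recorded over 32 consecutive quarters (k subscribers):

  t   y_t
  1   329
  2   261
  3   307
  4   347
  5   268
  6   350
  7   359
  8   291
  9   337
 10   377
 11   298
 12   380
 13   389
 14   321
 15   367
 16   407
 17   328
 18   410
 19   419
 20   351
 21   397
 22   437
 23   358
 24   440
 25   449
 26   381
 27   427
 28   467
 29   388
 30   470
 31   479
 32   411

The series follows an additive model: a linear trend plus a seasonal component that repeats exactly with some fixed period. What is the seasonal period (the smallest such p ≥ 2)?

6

First differences y_{t+1} − y_t: -68, 46, 40, -79, 82, 9, -68, 46, 40, -79, 82, 9, -68, 46, …
The difference pattern repeats every 6 terms and not for any smaller step, so p = 6.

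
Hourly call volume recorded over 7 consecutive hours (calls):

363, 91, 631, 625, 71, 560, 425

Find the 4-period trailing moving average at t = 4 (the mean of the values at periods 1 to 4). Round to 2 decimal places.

Sum of periods 1–4: 363 + 91 + 631 + 625 = 1710
Divide by 4: 1710 / 4 = 427.50

427.50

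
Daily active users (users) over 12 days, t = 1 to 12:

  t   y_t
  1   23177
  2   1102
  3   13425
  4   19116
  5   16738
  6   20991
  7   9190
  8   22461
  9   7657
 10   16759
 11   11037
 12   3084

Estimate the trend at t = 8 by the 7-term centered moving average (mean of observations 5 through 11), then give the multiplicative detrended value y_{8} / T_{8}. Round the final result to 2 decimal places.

1.50

Trend T_8 = (16738 + 20991 + 9190 + 22461 + 7657 + 16759 + 11037) / 7 = 104833/7 = 14976.1429
Ratio to trend: 22461 / 14976.1429 = 1.50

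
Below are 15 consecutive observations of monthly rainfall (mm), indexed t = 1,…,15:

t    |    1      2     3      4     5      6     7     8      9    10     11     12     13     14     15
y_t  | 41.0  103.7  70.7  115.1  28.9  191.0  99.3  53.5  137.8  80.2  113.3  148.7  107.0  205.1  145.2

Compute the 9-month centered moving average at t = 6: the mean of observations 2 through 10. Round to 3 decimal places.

Sum of periods 2–10: 103.7 + 70.7 + 115.1 + 28.9 + 191.0 + 99.3 + 53.5 + 137.8 + 80.2 = 880.2
Divide by 9: 880.2 / 9 = 97.800

97.800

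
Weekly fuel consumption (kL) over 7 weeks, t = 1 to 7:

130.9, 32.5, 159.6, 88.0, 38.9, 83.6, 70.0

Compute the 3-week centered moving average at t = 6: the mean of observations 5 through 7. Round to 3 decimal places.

Sum of periods 5–7: 38.9 + 83.6 + 70.0 = 192.5
Divide by 3: 192.5 / 3 = 64.167

64.167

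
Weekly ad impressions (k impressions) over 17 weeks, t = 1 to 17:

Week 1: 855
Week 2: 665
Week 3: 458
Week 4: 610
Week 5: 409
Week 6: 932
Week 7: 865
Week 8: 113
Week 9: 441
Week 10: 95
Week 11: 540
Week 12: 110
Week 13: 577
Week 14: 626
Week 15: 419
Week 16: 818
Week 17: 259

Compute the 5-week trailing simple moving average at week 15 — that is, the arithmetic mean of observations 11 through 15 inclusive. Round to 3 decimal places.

454.400

Sum of periods 11–15: 540 + 110 + 577 + 626 + 419 = 2272
Divide by 5: 2272 / 5 = 454.400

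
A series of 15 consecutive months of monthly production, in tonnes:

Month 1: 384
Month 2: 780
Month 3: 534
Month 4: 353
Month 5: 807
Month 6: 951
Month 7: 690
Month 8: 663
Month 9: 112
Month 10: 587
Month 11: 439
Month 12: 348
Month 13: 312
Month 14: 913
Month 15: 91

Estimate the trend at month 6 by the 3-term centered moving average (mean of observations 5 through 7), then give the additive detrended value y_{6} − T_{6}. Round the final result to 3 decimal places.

135.000

Trend T_6 = (807 + 951 + 690) / 3 = 2448/3 = 816.00000
Detrended value: 951 − 816.00000 = 135.000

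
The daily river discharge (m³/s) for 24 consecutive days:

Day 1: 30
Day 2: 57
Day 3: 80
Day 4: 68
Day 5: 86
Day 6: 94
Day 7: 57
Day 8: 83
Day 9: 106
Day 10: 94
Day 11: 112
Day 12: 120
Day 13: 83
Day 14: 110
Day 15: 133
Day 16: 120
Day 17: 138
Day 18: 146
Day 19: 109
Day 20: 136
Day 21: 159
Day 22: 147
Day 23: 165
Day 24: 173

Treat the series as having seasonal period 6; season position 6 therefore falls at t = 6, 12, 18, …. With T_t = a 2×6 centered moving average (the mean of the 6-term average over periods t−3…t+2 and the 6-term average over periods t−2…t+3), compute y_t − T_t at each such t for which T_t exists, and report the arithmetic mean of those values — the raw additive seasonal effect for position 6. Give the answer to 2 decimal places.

13.64

Season position 6 occurs at t = 6, 12, 18 (where T_t is defined).
t=6: T_6 = 80.1667; y_6 − T_6 = 94 − 80.1667 = 13.8333
t=12: T_12 = 106.4167; y_12 − T_12 = 120 − 106.4167 = 13.5833
t=18: T_18 = 132.5000; y_18 − T_18 = 146 − 132.5000 = 13.5000
Mean deviation: (13.8333 + 13.5833 + 13.5000) / 3 = 13.64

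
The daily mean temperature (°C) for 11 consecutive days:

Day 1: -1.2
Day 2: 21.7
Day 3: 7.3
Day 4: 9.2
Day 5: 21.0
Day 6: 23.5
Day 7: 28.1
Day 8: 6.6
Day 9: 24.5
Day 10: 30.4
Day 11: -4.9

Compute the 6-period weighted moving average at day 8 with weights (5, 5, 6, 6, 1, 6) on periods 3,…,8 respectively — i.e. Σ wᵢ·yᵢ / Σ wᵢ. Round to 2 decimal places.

14.39

Weighted sum: 5·7.3 + 5·9.2 + 6·21.0 + 6·23.5 + 1·28.1 + 6·6.6 = 36.5 + 46.0 + 126.0 + 141.0 + 28.1 + 39.6 = 417.2
Weight total: 5 + 5 + 6 + 6 + 1 + 6 = 29
WMA = 417.2 / 29 = 14.39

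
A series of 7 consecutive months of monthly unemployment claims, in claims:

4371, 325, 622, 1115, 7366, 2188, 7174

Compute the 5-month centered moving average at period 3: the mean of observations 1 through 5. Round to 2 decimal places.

Sum of periods 1–5: 4371 + 325 + 622 + 1115 + 7366 = 13799
Divide by 5: 13799 / 5 = 2759.80

2759.80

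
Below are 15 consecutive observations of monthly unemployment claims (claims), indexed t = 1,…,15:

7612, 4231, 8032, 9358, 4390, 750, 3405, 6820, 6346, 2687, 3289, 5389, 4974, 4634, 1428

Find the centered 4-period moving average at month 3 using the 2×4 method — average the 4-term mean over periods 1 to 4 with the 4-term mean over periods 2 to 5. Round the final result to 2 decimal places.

Sum over 1–4: 7612 + 4231 + 8032 + 9358 = 29233
Sum over 2–5: 4231 + 8032 + 9358 + 4390 = 26011
CMA at t=3 = (29233 + 26011) / (2·4) = 55244 / 8 = 6905.50

6905.50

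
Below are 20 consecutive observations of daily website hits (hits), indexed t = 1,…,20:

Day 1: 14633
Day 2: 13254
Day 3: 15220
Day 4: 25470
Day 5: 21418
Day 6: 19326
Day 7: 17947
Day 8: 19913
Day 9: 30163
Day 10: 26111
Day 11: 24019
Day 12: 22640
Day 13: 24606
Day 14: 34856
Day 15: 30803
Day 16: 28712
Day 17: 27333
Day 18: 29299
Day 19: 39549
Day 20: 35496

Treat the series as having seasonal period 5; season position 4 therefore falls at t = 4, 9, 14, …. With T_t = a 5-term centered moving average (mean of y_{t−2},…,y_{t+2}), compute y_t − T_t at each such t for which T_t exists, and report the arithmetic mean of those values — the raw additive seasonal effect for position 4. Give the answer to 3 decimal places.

6532.467

Season position 4 occurs at t = 4, 9, 14 (where T_t is defined).
t=4: T_4 = 18937.60000; y_4 − T_4 = 25470 − 18937.60000 = 6532.40000
t=9: T_9 = 23630.60000; y_9 − T_9 = 30163 − 23630.60000 = 6532.40000
t=14: T_14 = 28323.40000; y_14 − T_14 = 34856 − 28323.40000 = 6532.60000
Mean deviation: (6532.40000 + 6532.40000 + 6532.60000) / 3 = 6532.467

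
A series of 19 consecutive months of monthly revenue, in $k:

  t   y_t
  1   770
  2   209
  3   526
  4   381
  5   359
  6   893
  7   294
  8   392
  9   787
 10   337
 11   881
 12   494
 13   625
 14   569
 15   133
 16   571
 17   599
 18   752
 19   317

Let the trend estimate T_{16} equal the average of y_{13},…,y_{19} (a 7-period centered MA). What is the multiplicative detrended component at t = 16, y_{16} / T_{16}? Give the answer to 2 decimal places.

Trend T_16 = (625 + 569 + 133 + 571 + 599 + 752 + 317) / 7 = 3566/7 = 509.4286
Ratio to trend: 571 / 509.4286 = 1.12

1.12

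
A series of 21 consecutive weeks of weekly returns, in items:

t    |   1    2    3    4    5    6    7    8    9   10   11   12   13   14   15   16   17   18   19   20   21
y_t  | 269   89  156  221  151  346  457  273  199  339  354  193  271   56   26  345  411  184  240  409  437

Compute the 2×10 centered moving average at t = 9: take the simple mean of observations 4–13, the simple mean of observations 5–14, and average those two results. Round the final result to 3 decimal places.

Sum over 4–13: 221 + 151 + 346 + 457 + 273 + 199 + 339 + 354 + 193 + 271 = 2804
Sum over 5–14: 151 + 346 + 457 + 273 + 199 + 339 + 354 + 193 + 271 + 56 = 2639
CMA at t=9 = (2804 + 2639) / (2·10) = 5443 / 20 = 272.150

272.150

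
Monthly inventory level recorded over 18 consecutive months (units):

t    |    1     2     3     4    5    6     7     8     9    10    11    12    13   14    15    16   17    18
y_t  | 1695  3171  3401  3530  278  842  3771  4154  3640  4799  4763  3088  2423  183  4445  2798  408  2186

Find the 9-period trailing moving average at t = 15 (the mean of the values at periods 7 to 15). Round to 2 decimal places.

3474.00

Sum of periods 7–15: 3771 + 4154 + 3640 + 4799 + 4763 + 3088 + 2423 + 183 + 4445 = 31266
Divide by 9: 31266 / 9 = 3474.00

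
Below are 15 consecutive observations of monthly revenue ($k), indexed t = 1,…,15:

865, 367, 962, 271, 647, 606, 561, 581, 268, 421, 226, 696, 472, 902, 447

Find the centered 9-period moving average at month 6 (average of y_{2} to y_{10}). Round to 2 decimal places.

Sum of periods 2–10: 367 + 962 + 271 + 647 + 606 + 561 + 581 + 268 + 421 = 4684
Divide by 9: 4684 / 9 = 520.44

520.44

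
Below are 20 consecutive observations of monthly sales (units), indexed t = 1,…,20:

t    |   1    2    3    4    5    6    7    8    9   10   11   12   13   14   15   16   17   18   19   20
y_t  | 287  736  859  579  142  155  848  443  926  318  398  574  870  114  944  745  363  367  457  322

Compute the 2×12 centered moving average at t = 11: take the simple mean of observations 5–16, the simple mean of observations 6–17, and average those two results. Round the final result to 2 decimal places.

Sum over 5–16: 142 + 155 + 848 + 443 + 926 + 318 + 398 + 574 + 870 + 114 + 944 + 745 = 6477
Sum over 6–17: 155 + 848 + 443 + 926 + 318 + 398 + 574 + 870 + 114 + 944 + 745 + 363 = 6698
CMA at t=11 = (6477 + 6698) / (2·12) = 13175 / 24 = 548.96

548.96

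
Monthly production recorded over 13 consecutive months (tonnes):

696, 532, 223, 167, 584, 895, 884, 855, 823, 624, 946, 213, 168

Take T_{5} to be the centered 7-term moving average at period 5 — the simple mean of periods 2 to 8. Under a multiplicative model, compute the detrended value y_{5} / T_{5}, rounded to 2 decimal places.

0.99

Trend T_5 = (532 + 223 + 167 + 584 + 895 + 884 + 855) / 7 = 4140/7 = 591.4286
Ratio to trend: 584 / 591.4286 = 0.99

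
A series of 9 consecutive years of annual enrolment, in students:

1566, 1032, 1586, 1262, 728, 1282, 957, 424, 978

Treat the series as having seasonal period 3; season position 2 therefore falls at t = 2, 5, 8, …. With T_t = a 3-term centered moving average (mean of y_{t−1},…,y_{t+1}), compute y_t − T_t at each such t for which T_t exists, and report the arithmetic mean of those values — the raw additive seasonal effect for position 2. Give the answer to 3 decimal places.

-362.556

Season position 2 occurs at t = 2, 5, 8 (where T_t is defined).
t=2: T_2 = 1394.66667; y_2 − T_2 = 1032 − 1394.66667 = -362.66667
t=5: T_5 = 1090.66667; y_5 − T_5 = 728 − 1090.66667 = -362.66667
t=8: T_8 = 786.33333; y_8 − T_8 = 424 − 786.33333 = -362.33333
Mean deviation: (-362.66667 + -362.66667 + -362.33333) / 3 = -362.556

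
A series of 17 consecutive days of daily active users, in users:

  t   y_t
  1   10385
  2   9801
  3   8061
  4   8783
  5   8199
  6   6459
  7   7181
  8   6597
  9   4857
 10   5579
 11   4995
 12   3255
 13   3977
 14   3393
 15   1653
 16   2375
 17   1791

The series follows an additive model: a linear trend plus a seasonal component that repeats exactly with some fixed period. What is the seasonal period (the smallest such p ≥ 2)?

3

First differences y_{t+1} − y_t: -584, -1740, 722, -584, -1740, 722, -584, -1740, …
The difference pattern repeats every 3 terms and not for any smaller step, so p = 3.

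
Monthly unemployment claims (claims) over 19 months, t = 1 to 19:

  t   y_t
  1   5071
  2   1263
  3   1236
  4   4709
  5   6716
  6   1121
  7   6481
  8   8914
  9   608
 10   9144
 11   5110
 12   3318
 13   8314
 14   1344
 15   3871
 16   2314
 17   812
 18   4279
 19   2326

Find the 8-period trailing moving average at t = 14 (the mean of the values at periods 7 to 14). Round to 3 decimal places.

5404.125

Sum of periods 7–14: 6481 + 8914 + 608 + 9144 + 5110 + 3318 + 8314 + 1344 = 43233
Divide by 8: 43233 / 8 = 5404.125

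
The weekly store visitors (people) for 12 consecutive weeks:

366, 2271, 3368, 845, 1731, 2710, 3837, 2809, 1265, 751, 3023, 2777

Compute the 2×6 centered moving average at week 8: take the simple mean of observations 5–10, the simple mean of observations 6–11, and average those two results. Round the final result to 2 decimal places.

Sum over 5–10: 1731 + 2710 + 3837 + 2809 + 1265 + 751 = 13103
Sum over 6–11: 2710 + 3837 + 2809 + 1265 + 751 + 3023 = 14395
CMA at t=8 = (13103 + 14395) / (2·6) = 27498 / 12 = 2291.50

2291.50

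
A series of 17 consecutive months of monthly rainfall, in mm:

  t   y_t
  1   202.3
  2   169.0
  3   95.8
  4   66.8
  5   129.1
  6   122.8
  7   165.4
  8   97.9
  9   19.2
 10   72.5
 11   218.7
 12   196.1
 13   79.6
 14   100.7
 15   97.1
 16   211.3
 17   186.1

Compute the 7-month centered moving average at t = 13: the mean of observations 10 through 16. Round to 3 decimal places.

Sum of periods 10–16: 72.5 + 218.7 + 196.1 + 79.6 + 100.7 + 97.1 + 211.3 = 976.0
Divide by 7: 976.0 / 7 = 139.429

139.429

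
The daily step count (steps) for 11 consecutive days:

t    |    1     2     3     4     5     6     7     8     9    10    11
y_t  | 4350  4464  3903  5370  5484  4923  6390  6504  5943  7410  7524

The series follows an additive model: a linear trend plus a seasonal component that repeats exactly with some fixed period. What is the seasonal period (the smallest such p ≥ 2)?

First differences y_{t+1} − y_t: 114, -561, 1467, 114, -561, 1467, 114, -561, …
The difference pattern repeats every 3 terms and not for any smaller step, so p = 3.

3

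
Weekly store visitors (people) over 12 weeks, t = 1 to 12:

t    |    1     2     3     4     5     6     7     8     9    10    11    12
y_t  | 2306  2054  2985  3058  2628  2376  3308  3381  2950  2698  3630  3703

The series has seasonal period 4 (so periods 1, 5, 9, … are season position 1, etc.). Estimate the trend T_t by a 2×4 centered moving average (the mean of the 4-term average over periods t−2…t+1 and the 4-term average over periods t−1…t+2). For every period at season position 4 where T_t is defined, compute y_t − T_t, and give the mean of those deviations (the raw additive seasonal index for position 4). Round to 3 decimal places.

Season position 4 occurs at t = 4, 8 (where T_t is defined).
t=4: T_4 = 2721.50000; y_4 − T_4 = 3058 − 2721.50000 = 336.50000
t=8: T_8 = 3044.00000; y_8 − T_8 = 3381 − 3044.00000 = 337.00000
Mean deviation: (336.50000 + 337.00000) / 2 = 336.750

336.750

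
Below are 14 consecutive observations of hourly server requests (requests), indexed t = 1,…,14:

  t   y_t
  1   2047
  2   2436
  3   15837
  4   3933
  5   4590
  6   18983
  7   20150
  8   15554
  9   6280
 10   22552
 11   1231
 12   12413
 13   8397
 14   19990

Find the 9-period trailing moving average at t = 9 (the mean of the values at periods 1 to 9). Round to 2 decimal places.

Sum of periods 1–9: 2047 + 2436 + 15837 + 3933 + 4590 + 18983 + 20150 + 15554 + 6280 = 89810
Divide by 9: 89810 / 9 = 9978.89

9978.89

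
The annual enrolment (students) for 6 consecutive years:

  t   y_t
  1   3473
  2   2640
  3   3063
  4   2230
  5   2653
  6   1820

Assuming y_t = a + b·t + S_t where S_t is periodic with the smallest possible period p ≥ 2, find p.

First differences y_{t+1} − y_t: -833, 423, -833, 423, -833, …
The difference pattern repeats every 2 terms and not for any smaller step, so p = 2.

2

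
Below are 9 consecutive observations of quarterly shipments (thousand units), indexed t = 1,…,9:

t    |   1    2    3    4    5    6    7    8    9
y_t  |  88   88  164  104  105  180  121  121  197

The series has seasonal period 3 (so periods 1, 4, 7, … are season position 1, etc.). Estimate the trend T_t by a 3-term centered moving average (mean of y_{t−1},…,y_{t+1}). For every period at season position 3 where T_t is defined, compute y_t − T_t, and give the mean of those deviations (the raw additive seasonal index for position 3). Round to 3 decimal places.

45.000

Season position 3 occurs at t = 3, 6 (where T_t is defined).
t=3: T_3 = 118.66667; y_3 − T_3 = 164 − 118.66667 = 45.33333
t=6: T_6 = 135.33333; y_6 − T_6 = 180 − 135.33333 = 44.66667
Mean deviation: (45.33333 + 44.66667) / 2 = 45.000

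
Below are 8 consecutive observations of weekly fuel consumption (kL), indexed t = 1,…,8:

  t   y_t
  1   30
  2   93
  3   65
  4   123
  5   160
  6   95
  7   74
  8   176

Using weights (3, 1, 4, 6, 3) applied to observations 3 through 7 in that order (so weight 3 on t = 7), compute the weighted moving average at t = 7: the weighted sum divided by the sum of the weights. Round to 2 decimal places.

Weighted sum: 3·65 + 1·123 + 4·160 + 6·95 + 3·74 = 195 + 123 + 640 + 570 + 222 = 1750
Weight total: 3 + 1 + 4 + 6 + 3 = 17
WMA = 1750 / 17 = 102.94

102.94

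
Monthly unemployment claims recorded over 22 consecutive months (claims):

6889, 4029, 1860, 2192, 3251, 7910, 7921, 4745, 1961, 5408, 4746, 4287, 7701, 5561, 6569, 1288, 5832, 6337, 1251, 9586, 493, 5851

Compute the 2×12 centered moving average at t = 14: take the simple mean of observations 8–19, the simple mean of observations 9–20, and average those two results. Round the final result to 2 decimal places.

Sum over 8–19: 4745 + 1961 + 5408 + 4746 + 4287 + 7701 + 5561 + 6569 + 1288 + 5832 + 6337 + 1251 = 55686
Sum over 9–20: 1961 + 5408 + 4746 + 4287 + 7701 + 5561 + 6569 + 1288 + 5832 + 6337 + 1251 + 9586 = 60527
CMA at t=14 = (55686 + 60527) / (2·12) = 116213 / 24 = 4842.21

4842.21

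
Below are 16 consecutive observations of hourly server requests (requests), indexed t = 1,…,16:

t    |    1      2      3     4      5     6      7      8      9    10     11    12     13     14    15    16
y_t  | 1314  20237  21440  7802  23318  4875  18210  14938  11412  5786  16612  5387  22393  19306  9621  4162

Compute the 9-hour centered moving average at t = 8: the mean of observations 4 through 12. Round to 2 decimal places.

12037.78

Sum of periods 4–12: 7802 + 23318 + 4875 + 18210 + 14938 + 11412 + 5786 + 16612 + 5387 = 108340
Divide by 9: 108340 / 9 = 12037.78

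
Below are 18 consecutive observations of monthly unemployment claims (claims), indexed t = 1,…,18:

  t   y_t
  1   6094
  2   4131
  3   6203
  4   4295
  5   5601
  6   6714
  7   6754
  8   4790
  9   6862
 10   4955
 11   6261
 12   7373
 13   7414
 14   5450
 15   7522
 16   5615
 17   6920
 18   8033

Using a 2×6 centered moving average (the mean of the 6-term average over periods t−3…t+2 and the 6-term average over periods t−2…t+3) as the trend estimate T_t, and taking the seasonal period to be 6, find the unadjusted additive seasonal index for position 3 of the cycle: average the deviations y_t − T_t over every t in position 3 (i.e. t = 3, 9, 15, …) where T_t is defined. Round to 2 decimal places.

Season position 3 occurs at t = 9, 15 (where T_t is defined).
t=9: T_9 = 6110.9167; y_9 − T_9 = 6862 − 6110.9167 = 751.0833
t=15: T_15 = 6770.6667; y_15 − T_15 = 7522 − 6770.6667 = 751.3333
Mean deviation: (751.0833 + 751.3333) / 2 = 751.21

751.21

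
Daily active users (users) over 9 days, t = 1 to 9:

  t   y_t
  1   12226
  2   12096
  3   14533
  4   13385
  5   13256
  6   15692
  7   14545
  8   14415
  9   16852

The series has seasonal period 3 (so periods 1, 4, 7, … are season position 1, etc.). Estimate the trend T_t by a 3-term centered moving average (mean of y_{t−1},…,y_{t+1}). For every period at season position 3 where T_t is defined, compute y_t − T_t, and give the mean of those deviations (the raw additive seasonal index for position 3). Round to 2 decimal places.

1194.67

Season position 3 occurs at t = 3, 6 (where T_t is defined).
t=3: T_3 = 13338.0000; y_3 − T_3 = 14533 − 13338.0000 = 1195.0000
t=6: T_6 = 14497.6667; y_6 − T_6 = 15692 − 14497.6667 = 1194.3333
Mean deviation: (1195.0000 + 1194.3333) / 2 = 1194.67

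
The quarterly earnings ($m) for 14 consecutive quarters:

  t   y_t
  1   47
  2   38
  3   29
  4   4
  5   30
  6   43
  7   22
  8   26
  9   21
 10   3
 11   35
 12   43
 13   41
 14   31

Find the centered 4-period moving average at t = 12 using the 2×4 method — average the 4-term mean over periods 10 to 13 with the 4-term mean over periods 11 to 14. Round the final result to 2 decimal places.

Sum over 10–13: 3 + 35 + 43 + 41 = 122
Sum over 11–14: 35 + 43 + 41 + 31 = 150
CMA at t=12 = (122 + 150) / (2·4) = 272 / 8 = 34.00

34.00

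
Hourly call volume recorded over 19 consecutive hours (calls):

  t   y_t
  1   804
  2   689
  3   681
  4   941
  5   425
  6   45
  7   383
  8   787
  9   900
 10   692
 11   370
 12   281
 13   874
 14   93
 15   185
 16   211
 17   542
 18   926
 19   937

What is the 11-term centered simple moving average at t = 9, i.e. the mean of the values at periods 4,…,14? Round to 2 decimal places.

526.45

Sum of periods 4–14: 941 + 425 + 45 + 383 + 787 + 900 + 692 + 370 + 281 + 874 + 93 = 5791
Divide by 11: 5791 / 11 = 526.45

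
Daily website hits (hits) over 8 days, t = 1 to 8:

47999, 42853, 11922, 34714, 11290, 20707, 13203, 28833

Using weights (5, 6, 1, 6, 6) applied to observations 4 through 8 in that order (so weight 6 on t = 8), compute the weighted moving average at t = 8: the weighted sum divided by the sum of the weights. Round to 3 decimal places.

21426.375

Weighted sum: 5·34714 + 6·11290 + 1·20707 + 6·13203 + 6·28833 = 173570 + 67740 + 20707 + 79218 + 172998 = 514233
Weight total: 5 + 6 + 1 + 6 + 6 = 24
WMA = 514233 / 24 = 21426.375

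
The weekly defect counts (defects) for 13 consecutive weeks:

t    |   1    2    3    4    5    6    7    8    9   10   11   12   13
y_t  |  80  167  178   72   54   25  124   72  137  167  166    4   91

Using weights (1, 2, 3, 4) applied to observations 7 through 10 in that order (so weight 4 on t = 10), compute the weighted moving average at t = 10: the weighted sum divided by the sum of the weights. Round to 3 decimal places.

134.700

Weighted sum: 1·124 + 2·72 + 3·137 + 4·167 = 124 + 144 + 411 + 668 = 1347
Weight total: 1 + 2 + 3 + 4 = 10
WMA = 1347 / 10 = 134.700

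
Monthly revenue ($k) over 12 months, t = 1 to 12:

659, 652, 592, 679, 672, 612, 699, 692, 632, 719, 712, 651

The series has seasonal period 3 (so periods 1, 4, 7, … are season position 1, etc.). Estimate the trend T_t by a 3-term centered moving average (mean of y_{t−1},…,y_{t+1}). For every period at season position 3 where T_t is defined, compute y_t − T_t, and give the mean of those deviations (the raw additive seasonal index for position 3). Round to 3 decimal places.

-49.000

Season position 3 occurs at t = 3, 6, 9 (where T_t is defined).
t=3: T_3 = 641.00000; y_3 − T_3 = 592 − 641.00000 = -49.00000
t=6: T_6 = 661.00000; y_6 − T_6 = 612 − 661.00000 = -49.00000
t=9: T_9 = 681.00000; y_9 − T_9 = 632 − 681.00000 = -49.00000
Mean deviation: (-49.00000 + -49.00000 + -49.00000) / 3 = -49.000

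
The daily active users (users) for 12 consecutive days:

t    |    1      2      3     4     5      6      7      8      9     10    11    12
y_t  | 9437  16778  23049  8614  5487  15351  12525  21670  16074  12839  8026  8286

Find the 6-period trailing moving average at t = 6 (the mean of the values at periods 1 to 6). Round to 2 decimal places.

13119.33

Sum of periods 1–6: 9437 + 16778 + 23049 + 8614 + 5487 + 15351 = 78716
Divide by 6: 78716 / 6 = 13119.33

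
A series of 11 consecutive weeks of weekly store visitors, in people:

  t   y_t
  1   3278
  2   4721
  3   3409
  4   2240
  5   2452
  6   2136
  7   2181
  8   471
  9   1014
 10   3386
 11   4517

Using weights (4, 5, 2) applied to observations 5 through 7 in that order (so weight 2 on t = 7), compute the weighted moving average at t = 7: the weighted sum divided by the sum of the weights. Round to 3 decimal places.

Weighted sum: 4·2452 + 5·2136 + 2·2181 = 9808 + 10680 + 4362 = 24850
Weight total: 4 + 5 + 2 = 11
WMA = 24850 / 11 = 2259.091

2259.091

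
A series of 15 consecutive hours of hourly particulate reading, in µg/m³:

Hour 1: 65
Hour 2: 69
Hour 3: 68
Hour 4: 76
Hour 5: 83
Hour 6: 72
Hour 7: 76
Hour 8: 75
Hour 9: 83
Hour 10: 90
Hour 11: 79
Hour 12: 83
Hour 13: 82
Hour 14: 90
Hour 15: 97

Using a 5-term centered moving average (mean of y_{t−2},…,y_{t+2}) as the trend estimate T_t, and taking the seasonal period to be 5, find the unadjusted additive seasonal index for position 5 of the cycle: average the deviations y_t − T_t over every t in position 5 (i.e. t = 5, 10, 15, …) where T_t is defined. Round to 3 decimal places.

Season position 5 occurs at t = 5, 10 (where T_t is defined).
t=5: T_5 = 75.00000; y_5 − T_5 = 83 − 75.00000 = 8.00000
t=10: T_10 = 82.00000; y_10 − T_10 = 90 − 82.00000 = 8.00000
Mean deviation: (8.00000 + 8.00000) / 2 = 8.000

8.000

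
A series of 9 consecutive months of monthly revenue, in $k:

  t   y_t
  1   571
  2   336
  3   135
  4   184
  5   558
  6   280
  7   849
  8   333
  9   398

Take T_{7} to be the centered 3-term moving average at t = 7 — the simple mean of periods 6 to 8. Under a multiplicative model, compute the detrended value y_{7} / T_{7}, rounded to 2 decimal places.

1.74

Trend T_7 = (280 + 849 + 333) / 3 = 1462/3 = 487.3333
Ratio to trend: 849 / 487.3333 = 1.74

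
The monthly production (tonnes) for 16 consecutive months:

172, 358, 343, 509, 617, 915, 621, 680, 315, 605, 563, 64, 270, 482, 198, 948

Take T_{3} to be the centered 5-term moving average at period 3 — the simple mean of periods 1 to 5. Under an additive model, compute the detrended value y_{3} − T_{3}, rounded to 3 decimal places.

Trend T_3 = (172 + 358 + 343 + 509 + 617) / 5 = 1999/5 = 399.80000
Detrended value: 343 − 399.80000 = -56.800

-56.800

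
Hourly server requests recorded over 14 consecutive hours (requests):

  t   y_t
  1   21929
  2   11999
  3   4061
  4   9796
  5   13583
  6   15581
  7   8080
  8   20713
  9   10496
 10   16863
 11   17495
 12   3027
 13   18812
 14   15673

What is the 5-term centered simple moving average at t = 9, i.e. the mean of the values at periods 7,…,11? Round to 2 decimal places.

Sum of periods 7–11: 8080 + 20713 + 10496 + 16863 + 17495 = 73647
Divide by 5: 73647 / 5 = 14729.40

14729.40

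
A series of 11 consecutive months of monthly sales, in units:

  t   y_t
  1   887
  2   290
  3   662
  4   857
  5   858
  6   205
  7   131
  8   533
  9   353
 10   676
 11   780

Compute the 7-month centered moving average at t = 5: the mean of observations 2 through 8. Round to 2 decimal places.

Sum of periods 2–8: 290 + 662 + 857 + 858 + 205 + 131 + 533 = 3536
Divide by 7: 3536 / 7 = 505.14

505.14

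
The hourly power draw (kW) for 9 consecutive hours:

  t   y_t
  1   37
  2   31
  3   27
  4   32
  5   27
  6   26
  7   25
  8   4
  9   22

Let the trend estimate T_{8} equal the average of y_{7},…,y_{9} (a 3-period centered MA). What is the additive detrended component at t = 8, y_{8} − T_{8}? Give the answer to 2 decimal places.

-13.00

Trend T_8 = (25 + 4 + 22) / 3 = 51/3 = 17.0000
Detrended value: 4 − 17.0000 = -13.00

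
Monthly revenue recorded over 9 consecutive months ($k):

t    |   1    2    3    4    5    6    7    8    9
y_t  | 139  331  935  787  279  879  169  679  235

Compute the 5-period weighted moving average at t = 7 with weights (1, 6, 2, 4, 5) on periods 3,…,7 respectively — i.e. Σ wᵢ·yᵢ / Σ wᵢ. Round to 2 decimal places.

587.56

Weighted sum: 1·935 + 6·787 + 2·279 + 4·879 + 5·169 = 935 + 4722 + 558 + 3516 + 845 = 10576
Weight total: 1 + 6 + 2 + 4 + 5 = 18
WMA = 10576 / 18 = 587.56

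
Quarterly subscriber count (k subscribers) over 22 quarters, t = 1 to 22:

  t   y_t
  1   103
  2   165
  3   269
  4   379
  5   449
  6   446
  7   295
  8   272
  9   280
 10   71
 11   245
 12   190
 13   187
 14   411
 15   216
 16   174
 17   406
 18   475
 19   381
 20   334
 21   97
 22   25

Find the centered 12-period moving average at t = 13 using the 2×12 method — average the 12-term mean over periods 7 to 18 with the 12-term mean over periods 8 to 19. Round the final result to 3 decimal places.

Sum over 7–18: 295 + 272 + 280 + 71 + 245 + 190 + 187 + 411 + 216 + 174 + 406 + 475 = 3222
Sum over 8–19: 272 + 280 + 71 + 245 + 190 + 187 + 411 + 216 + 174 + 406 + 475 + 381 = 3308
CMA at t=13 = (3222 + 3308) / (2·12) = 6530 / 24 = 272.083

272.083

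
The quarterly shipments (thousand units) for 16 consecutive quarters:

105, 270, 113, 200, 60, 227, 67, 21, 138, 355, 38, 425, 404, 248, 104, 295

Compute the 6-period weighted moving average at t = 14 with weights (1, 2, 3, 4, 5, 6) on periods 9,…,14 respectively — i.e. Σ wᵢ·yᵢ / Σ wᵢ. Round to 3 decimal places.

Weighted sum: 1·138 + 2·355 + 3·38 + 4·425 + 5·404 + 6·248 = 138 + 710 + 114 + 1700 + 2020 + 1488 = 6170
Weight total: 1 + 2 + 3 + 4 + 5 + 6 = 21
WMA = 6170 / 21 = 293.810

293.810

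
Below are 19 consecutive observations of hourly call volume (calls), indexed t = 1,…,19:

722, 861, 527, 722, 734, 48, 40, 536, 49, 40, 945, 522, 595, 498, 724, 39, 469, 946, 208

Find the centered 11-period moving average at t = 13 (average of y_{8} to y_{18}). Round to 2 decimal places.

487.55

Sum of periods 8–18: 536 + 49 + 40 + 945 + 522 + 595 + 498 + 724 + 39 + 469 + 946 = 5363
Divide by 11: 5363 / 11 = 487.55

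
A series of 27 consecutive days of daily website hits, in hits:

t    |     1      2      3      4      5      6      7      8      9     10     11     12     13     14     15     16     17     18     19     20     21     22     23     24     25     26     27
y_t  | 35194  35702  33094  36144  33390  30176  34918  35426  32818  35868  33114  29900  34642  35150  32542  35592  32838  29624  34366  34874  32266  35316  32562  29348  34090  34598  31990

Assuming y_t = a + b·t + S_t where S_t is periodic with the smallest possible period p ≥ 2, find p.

6

First differences y_{t+1} − y_t: 508, -2608, 3050, -2754, -3214, 4742, 508, -2608, 3050, -2754, -3214, 4742, 508, -2608, …
The difference pattern repeats every 6 terms and not for any smaller step, so p = 6.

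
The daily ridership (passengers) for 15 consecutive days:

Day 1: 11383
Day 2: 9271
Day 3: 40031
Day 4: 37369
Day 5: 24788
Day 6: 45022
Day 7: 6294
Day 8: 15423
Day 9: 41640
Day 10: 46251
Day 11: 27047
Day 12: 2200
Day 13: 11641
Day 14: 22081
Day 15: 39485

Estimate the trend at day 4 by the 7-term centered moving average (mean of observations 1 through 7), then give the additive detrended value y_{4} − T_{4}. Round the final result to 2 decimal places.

12489.29

Trend T_4 = (11383 + 9271 + 40031 + 37369 + 24788 + 45022 + 6294) / 7 = 174158/7 = 24879.7143
Detrended value: 37369 − 24879.7143 = 12489.29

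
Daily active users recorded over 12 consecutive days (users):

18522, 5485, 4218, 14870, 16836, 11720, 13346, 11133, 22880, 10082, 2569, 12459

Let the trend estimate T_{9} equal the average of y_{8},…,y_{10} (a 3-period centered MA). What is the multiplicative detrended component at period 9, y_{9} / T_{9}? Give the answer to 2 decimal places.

1.56

Trend T_9 = (11133 + 22880 + 10082) / 3 = 44095/3 = 14698.3333
Ratio to trend: 22880 / 14698.3333 = 1.56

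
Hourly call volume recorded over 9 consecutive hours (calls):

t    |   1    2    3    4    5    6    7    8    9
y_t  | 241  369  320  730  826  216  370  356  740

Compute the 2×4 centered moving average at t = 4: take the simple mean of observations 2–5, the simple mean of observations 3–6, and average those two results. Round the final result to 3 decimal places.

Sum over 2–5: 369 + 320 + 730 + 826 = 2245
Sum over 3–6: 320 + 730 + 826 + 216 = 2092
CMA at t=4 = (2245 + 2092) / (2·4) = 4337 / 8 = 542.125

542.125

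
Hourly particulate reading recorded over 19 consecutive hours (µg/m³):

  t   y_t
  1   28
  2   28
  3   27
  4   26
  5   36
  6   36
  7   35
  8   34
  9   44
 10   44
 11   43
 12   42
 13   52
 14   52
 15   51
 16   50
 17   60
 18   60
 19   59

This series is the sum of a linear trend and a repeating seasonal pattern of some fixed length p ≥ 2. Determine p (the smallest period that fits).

First differences y_{t+1} − y_t: 0, -1, -1, 10, 0, -1, -1, 10, 0, -1, …
The difference pattern repeats every 4 terms and not for any smaller step, so p = 4.

4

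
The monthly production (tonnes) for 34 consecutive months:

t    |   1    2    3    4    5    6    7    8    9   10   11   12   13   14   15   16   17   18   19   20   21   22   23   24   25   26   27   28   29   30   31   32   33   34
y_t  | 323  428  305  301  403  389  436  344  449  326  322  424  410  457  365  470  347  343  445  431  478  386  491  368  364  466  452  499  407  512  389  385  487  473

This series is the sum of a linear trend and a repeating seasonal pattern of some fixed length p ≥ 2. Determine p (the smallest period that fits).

First differences y_{t+1} − y_t: 105, -123, -4, 102, -14, 47, -92, 105, -123, -4, 102, -14, 47, -92, 105, -123, …
The difference pattern repeats every 7 terms and not for any smaller step, so p = 7.

7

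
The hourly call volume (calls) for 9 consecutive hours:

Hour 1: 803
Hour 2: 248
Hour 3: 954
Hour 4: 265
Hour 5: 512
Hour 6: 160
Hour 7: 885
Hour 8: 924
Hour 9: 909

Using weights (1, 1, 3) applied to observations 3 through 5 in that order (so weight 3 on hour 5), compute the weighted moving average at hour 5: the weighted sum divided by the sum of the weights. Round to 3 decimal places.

551.000

Weighted sum: 1·954 + 1·265 + 3·512 = 954 + 265 + 1536 = 2755
Weight total: 1 + 1 + 3 = 5
WMA = 2755 / 5 = 551.000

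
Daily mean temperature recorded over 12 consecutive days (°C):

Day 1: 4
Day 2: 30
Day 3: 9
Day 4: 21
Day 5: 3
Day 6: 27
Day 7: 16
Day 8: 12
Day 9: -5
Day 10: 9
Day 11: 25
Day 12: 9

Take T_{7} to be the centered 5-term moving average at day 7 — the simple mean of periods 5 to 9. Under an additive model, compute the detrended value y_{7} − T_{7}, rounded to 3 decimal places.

Trend T_7 = (3 + 27 + 16 + 12 + (-5)) / 5 = 53/5 = 10.60000
Detrended value: 16 − 10.60000 = 5.400

5.400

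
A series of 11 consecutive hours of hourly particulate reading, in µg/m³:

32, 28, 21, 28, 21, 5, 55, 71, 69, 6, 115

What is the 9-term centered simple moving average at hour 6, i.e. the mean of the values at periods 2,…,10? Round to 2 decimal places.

33.78

Sum of periods 2–10: 28 + 21 + 28 + 21 + 5 + 55 + 71 + 69 + 6 = 304
Divide by 9: 304 / 9 = 33.78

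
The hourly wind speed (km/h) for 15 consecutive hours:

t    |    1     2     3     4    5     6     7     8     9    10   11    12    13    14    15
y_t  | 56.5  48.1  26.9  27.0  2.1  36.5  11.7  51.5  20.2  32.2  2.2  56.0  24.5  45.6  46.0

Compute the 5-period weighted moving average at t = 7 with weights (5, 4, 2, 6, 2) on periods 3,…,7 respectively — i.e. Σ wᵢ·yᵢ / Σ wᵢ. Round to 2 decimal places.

Weighted sum: 5·26.9 + 4·27.0 + 2·2.1 + 6·36.5 + 2·11.7 = 134.5 + 108.0 + 4.2 + 219.0 + 23.4 = 489.1
Weight total: 5 + 4 + 2 + 6 + 2 = 19
WMA = 489.1 / 19 = 25.74

25.74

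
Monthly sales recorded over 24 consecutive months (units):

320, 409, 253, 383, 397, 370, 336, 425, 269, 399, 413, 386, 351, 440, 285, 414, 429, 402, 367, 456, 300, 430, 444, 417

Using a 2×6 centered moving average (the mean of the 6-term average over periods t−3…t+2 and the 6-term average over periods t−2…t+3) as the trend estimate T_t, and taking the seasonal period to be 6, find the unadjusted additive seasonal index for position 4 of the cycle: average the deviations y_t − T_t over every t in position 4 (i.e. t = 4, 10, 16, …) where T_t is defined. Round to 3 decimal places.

26.194

Season position 4 occurs at t = 4, 10, 16 (where T_t is defined).
t=4: T_4 = 356.66667; y_4 − T_4 = 383 − 356.66667 = 26.33333
t=10: T_10 = 372.58333; y_10 − T_10 = 399 − 372.58333 = 26.41667
t=16: T_16 = 388.16667; y_16 − T_16 = 414 − 388.16667 = 25.83333
Mean deviation: (26.33333 + 26.41667 + 25.83333) / 3 = 26.194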